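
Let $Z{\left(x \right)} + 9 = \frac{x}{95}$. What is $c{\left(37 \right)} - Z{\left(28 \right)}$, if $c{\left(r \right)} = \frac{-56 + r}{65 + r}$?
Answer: $\frac{82549}{9690} \approx 8.519$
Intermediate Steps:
$Z{\left(x \right)} = -9 + \frac{x}{95}$
$c{\left(r \right)} = \frac{-56 + r}{65 + r}$
$c{\left(37 \right)} - Z{\left(28 \right)} = \frac{-56 + 37}{65 + 37} - \left(-9 + \frac{1}{95} \cdot 28\right) = \frac{1}{102} \left(-19\right) - \left(-9 + \frac{28}{95}\right) = \frac{1}{102} \left(-19\right) - - \frac{827}{95} = - \frac{19}{102} + \frac{827}{95} = \frac{82549}{9690}$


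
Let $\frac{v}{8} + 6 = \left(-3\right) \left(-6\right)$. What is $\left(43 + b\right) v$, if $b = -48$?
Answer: $-480$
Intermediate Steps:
$v = 96$ ($v = -48 + 8 \left(\left(-3\right) \left(-6\right)\right) = -48 + 8 \cdot 18 = -48 + 144 = 96$)
$\left(43 + b\right) v = \left(43 - 48\right) 96 = \left(-5\right) 96 = -480$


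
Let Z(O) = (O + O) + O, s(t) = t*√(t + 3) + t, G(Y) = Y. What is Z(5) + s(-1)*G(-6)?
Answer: 21 + 6*√2 ≈ 29.485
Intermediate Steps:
s(t) = t + t*√(3 + t) (s(t) = t*√(3 + t) + t = t + t*√(3 + t))
Z(O) = 3*O (Z(O) = 2*O + O = 3*O)
Z(5) + s(-1)*G(-6) = 3*5 - (1 + √(3 - 1))*(-6) = 15 - (1 + √2)*(-6) = 15 + (-1 - √2)*(-6) = 15 + (6 + 6*√2) = 21 + 6*√2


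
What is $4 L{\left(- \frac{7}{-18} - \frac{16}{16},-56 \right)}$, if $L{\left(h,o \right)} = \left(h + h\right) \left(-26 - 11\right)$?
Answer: $\frac{1628}{9} \approx 180.89$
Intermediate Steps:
$L{\left(h,o \right)} = - 74 h$ ($L{\left(h,o \right)} = 2 h \left(-37\right) = - 74 h$)
$4 L{\left(- \frac{7}{-18} - \frac{16}{16},-56 \right)} = 4 \left(- 74 \left(- \frac{7}{-18} - \frac{16}{16}\right)\right) = 4 \left(- 74 \left(\left(-7\right) \left(- \frac{1}{18}\right) - 1\right)\right) = 4 \left(- 74 \left(\frac{7}{18} - 1\right)\right) = 4 \left(\left(-74\right) \left(- \frac{11}{18}\right)\right) = 4 \cdot \frac{407}{9} = \frac{1628}{9}$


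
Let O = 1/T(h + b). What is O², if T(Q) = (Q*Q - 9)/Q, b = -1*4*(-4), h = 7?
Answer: 529/270400 ≈ 0.0019564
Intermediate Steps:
b = 16 (b = -4*(-4) = 16)
T(Q) = (-9 + Q²)/Q (T(Q) = (Q² - 9)/Q = (-9 + Q²)/Q)
O = 23/520 (O = 1/((7 + 16) - 9/(7 + 16)) = 1/(23 - 9/23) = 1/(520/23) = 23/520 ≈ 0.044231)
O² = (23/520)² = 529/270400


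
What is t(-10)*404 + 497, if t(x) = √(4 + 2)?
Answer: 497 + 404*√6 ≈ 1486.6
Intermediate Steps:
t(x) = √6
t(-10)*404 + 497 = √6*404 + 497 = 404*√6 + 497 = 497 + 404*√6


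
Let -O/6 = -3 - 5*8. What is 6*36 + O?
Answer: 474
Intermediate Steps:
O = 258 (O = -6*(-3 - 5*8) = -6*(-3 - 40) = -6*(-43) = 258)
6*36 + O = 6*36 + 258 = 216 + 258 = 474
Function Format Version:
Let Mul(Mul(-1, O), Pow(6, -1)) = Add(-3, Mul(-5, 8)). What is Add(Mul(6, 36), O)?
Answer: 474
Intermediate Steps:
O = 258 (O = Mul(-6, Add(-3, Mul(-5, 8))) = Mul(-6, Add(-3, -40)) = Mul(-6, -43) = 258)
Add(Mul(6, 36), O) = Add(Mul(6, 36), 258) = Add(216, 258) = 474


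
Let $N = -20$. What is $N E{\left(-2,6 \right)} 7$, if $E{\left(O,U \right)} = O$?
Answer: $280$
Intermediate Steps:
$N E{\left(-2,6 \right)} 7 = \left(-20\right) \left(-2\right) 7 = 40 \cdot 7 = 280$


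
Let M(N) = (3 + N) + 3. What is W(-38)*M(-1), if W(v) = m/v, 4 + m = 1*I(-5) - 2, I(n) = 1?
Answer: 25/38 ≈ 0.65790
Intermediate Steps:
M(N) = 6 + N
m = -5 (m = -4 + (1*1 - 2) = -4 + (1 - 2) = -4 - 1 = -5)
W(v) = -5/v
W(-38)*M(-1) = (-5/(-38))*(6 - 1) = -5*(-1/38)*5 = (5/38)*5 = 25/38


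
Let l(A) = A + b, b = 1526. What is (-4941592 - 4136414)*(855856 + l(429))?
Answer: -7787213404866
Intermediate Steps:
l(A) = 1526 + A (l(A) = A + 1526 = 1526 + A)
(-4941592 - 4136414)*(855856 + l(429)) = (-4941592 - 4136414)*(855856 + (1526 + 429)) = -9078006*(855856 + 1955) = -9078006*857811 = -7787213404866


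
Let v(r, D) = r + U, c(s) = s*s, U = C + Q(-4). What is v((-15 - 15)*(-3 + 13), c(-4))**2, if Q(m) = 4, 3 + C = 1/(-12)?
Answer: 12880921/144 ≈ 89451.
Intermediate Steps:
C = -37/12 (C = -3 + 1/(-12) = -3 - 1/12 = -37/12 ≈ -3.0833)
U = 11/12 (U = -37/12 + 4 = 11/12 ≈ 0.91667)
c(s) = s**2
v(r, D) = 11/12 + r (v(r, D) = r + 11/12 = 11/12 + r)
v((-15 - 15)*(-3 + 13), c(-4))**2 = (11/12 + (-15 - 15)*(-3 + 13))**2 = (11/12 - 30*10)**2 = (11/12 - 300)**2 = (-3589/12)**2 = 12880921/144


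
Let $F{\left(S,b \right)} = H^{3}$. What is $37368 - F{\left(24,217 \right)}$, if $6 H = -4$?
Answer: $\frac{1008944}{27} \approx 37368.0$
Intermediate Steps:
$H = - \frac{2}{3}$ ($H = \frac{1}{6} \left(-4\right) = - \frac{2}{3} \approx -0.66667$)
$F{\left(S,b \right)} = - \frac{8}{27}$ ($F{\left(S,b \right)} = \left(- \frac{2}{3}\right)^{3} = - \frac{8}{27}$)
$37368 - F{\left(24,217 \right)} = 37368 - - \frac{8}{27} = 37368 + \frac{8}{27} = \frac{1008944}{27}$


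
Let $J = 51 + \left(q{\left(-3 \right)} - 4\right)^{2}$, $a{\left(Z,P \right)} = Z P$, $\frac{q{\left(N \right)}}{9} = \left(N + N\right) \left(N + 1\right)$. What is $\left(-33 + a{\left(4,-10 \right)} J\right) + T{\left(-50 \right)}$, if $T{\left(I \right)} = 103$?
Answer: $-434610$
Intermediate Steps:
$q{\left(N \right)} = 18 N \left(1 + N\right)$ ($q{\left(N \right)} = 9 \left(N + N\right) \left(N + 1\right) = 9 \cdot 2 N \left(1 + N\right) = 18 N \left(1 + N\right)$)
$a{\left(Z,P \right)} = P Z$
$J = 10867$ ($J = 51 + \left(18 \left(-3\right) \left(1 - 3\right) - 4\right)^{2} = 51 + \left(18 \left(-3\right) \left(-2\right) - 4\right)^{2} = 51 + \left(108 - 4\right)^{2} = 51 + 104^{2} = 51 + 10816 = 10867$)
$\left(-33 + a{\left(4,-10 \right)} J\right) + T{\left(-50 \right)} = \left(-33 + \left(-10\right) 4 \cdot 10867\right) + 103 = \left(-33 - 434680\right) + 103 = -434713 + 103 = -434610$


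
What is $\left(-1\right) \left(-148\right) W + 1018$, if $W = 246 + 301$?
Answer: $81974$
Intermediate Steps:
$W = 547$
$\left(-1\right) \left(-148\right) W + 1018 = \left(-1\right) \left(-148\right) 547 + 1018 = 148 \cdot 547 + 1018 = 80956 + 1018 = 81974$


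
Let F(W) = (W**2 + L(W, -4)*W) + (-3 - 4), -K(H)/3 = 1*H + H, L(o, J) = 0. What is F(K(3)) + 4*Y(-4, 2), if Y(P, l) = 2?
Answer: 325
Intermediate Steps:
K(H) = -6*H (K(H) = -3*(1*H + H) = -3*(H + H) = -6*H)
F(W) = -7 + W**2 (F(W) = (W**2 + 0*W) + (-3 - 4) = (W**2 + 0) - 7 = W**2 - 7 = -7 + W**2)
F(K(3)) + 4*Y(-4, 2) = (-7 + (-6*3)**2) + 4*2 = (-7 + (-18)**2) + 8 = (-7 + 324) + 8 = 317 + 8 = 325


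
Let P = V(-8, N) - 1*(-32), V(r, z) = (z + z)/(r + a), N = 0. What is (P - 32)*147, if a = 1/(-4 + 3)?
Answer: 0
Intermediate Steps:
a = -1 (a = 1/(-1) = -1)
V(r, z) = 2*z/(-1 + r) (V(r, z) = (z + z)/(r - 1) = (2*z)/(-1 + r) = 2*z/(-1 + r))
P = 32 (P = 2*0/(-1 - 8) - 1*(-32) = 2*0/(-9) + 32 = 2*0*(-⅑) + 32 = 0 + 32 = 32)
(P - 32)*147 = (32 - 32)*147 = 0*147 = 0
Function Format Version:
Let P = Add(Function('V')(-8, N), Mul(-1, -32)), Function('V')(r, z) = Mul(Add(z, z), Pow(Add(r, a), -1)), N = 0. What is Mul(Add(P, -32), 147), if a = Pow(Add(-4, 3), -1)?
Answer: 0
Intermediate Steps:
a = -1 (a = Pow(-1, -1) = -1)
Function('V')(r, z) = Mul(2, z, Pow(Add(-1, r), -1)) (Function('V')(r, z) = Mul(Add(z, z), Pow(Add(r, -1), -1)) = Mul(Mul(2, z), Pow(Add(-1, r), -1)) = Mul(2, z, Pow(Add(-1, r), -1)))
P = 32 (P = Add(Mul(2, 0, Pow(Add(-1, -8), -1)), Mul(-1, -32)) = Add(Mul(2, 0, Pow(-9, -1)), 32) = Add(Mul(2, 0, Rational(-1, 9)), 32) = Add(0, 32) = 32)
Mul(Add(P, -32), 147) = Mul(Add(32, -32), 147) = Mul(0, 147) = 0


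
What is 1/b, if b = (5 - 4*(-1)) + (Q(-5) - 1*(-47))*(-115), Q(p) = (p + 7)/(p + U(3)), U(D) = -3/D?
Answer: -3/16073 ≈ -0.00018665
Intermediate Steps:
Q(p) = (7 + p)/(-1 + p) (Q(p) = (p + 7)/(p - 3/3) = (7 + p)/(p - 3*⅓) = (7 + p)/(p - 1) = (7 + p)/(-1 + p))
b = -16073/3 (b = (5 - 4*(-1)) + ((7 - 5)/(-1 - 5) - 1*(-47))*(-115) = (5 + 4) + (2/(-6) + 47)*(-115) = 9 + (-⅙*2 + 47)*(-115) = 9 + (-⅓ + 47)*(-115) = 9 + (140/3)*(-115) = 9 - 16100/3 = -16073/3 ≈ -5357.7)
1/b = 1/(-16073/3) = -3/16073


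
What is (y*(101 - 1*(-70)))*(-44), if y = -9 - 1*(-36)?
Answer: -203148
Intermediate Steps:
y = 27 (y = -9 + 36 = 27)
(y*(101 - 1*(-70)))*(-44) = (27*(101 - 1*(-70)))*(-44) = (27*(101 + 70))*(-44) = (27*171)*(-44) = 4617*(-44) = -203148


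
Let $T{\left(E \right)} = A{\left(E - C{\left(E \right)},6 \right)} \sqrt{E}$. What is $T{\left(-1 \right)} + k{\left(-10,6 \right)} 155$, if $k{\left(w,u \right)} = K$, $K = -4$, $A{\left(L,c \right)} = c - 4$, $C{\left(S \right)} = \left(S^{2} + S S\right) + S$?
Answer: $-620 + 2 i \approx -620.0 + 2.0 i$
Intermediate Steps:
$C{\left(S \right)} = S + 2 S^{2}$ ($C{\left(S \right)} = \left(S^{2} + S^{2}\right) + S = 2 S^{2} + S = S + 2 S^{2}$)
$A{\left(L,c \right)} = -4 + c$ ($A{\left(L,c \right)} = c - 4 = -4 + c$)
$k{\left(w,u \right)} = -4$
$T{\left(E \right)} = 2 \sqrt{E}$ ($T{\left(E \right)} = \left(-4 + 6\right) \sqrt{E} = 2 \sqrt{E}$)
$T{\left(-1 \right)} + k{\left(-10,6 \right)} 155 = 2 \sqrt{-1} - 620 = 2 i - 620 = -620 + 2 i$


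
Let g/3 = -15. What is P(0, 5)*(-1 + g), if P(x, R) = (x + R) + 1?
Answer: -276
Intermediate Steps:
g = -45 (g = 3*(-15) = -45)
P(x, R) = 1 + R + x (P(x, R) = (R + x) + 1 = 1 + R + x)
P(0, 5)*(-1 + g) = (1 + 5 + 0)*(-1 - 45) = 6*(-46) = -276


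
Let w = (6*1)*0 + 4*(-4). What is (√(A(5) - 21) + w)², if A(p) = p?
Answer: 240 - 128*I ≈ 240.0 - 128.0*I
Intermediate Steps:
w = -16 (w = 6*0 - 16 = 0 - 16 = -16)
(√(A(5) - 21) + w)² = (√(5 - 21) - 16)² = (√(-16) - 16)² = (4*I - 16)² = (-16 + 4*I)²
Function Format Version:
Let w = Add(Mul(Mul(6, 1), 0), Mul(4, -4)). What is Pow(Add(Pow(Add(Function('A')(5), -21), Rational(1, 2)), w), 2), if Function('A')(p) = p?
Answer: Add(240, Mul(-128, I)) ≈ Add(240.00, Mul(-128.00, I))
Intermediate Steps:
w = -16 (w = Add(Mul(6, 0), -16) = Add(0, -16) = -16)
Pow(Add(Pow(Add(Function('A')(5), -21), Rational(1, 2)), w), 2) = Pow(Add(Pow(Add(5, -21), Rational(1, 2)), -16), 2) = Pow(Add(Pow(-16, Rational(1, 2)), -16), 2) = Pow(Add(Mul(4, I), -16), 2) = Pow(Add(-16, Mul(4, I)), 2)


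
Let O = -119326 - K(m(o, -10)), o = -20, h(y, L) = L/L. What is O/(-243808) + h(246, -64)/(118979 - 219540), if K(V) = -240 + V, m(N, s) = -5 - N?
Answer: 11976671853/24517576288 ≈ 0.48849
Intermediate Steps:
h(y, L) = 1
O = -119101 (O = -119326 - (-240 + (-5 - 1*(-20))) = -119326 - (-240 + (-5 + 20)) = -119326 - (-240 + 15) = -119326 - 1*(-225) = -119326 + 225 = -119101)
O/(-243808) + h(246, -64)/(118979 - 219540) = -119101/(-243808) + 1/(118979 - 219540) = -119101*(-1/243808) + 1/(-100561) = 119101/243808 + 1*(-1/100561) = 119101/243808 - 1/100561 = 11976671853/24517576288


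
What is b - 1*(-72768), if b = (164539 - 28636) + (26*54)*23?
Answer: 240963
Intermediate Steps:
b = 168195 (b = 135903 + 1404*23 = 135903 + 32292 = 168195)
b - 1*(-72768) = 168195 - 1*(-72768) = 168195 + 72768 = 240963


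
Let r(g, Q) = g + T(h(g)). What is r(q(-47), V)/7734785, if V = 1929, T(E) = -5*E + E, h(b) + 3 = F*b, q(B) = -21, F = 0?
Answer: -9/7734785 ≈ -1.1636e-6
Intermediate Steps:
h(b) = -3 (h(b) = -3 + 0*b = -3 + 0 = -3)
T(E) = -4*E
r(g, Q) = 12 + g (r(g, Q) = g - 4*(-3) = g + 12 = 12 + g)
r(q(-47), V)/7734785 = (12 - 21)/7734785 = -9*1/7734785 = -9/7734785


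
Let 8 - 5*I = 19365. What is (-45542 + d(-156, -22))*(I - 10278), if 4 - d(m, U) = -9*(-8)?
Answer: 645354134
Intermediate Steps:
I = -19357/5 (I = 8/5 - ⅕*19365 = 8/5 - 3873 = -19357/5 ≈ -3871.4)
d(m, U) = -68 (d(m, U) = 4 - (-9)*(-8) = 4 - 1*72 = 4 - 72 = -68)
(-45542 + d(-156, -22))*(I - 10278) = (-45542 - 68)*(-19357/5 - 10278) = -45610*(-70747/5) = 645354134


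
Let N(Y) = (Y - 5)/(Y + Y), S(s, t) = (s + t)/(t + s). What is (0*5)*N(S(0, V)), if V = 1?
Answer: 0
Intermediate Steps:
S(s, t) = 1 (S(s, t) = (s + t)/(s + t) = 1)
N(Y) = (-5 + Y)/(2*Y) (N(Y) = (-5 + Y)/((2*Y)) = (-5 + Y)*(1/(2*Y)) = (-5 + Y)/(2*Y))
(0*5)*N(S(0, V)) = (0*5)*((1/2)*(-5 + 1)/1) = 0*((1/2)*1*(-4)) = 0*(-2) = 0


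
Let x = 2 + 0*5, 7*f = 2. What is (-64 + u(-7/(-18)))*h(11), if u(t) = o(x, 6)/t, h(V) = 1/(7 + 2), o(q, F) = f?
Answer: -3100/441 ≈ -7.0295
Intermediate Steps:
f = 2/7 (f = (1/7)*2 = 2/7 ≈ 0.28571)
x = 2 (x = 2 + 0 = 2)
o(q, F) = 2/7
h(V) = 1/9
u(t) = 2/(7*t)
(-64 + u(-7/(-18)))*h(11) = (-64 + 2/(7*((-7/(-18)))))*(1/9) = (-64 + 2/(7*((-7*(-1/18)))))*(1/9) = (-64 + 2/(7*(7/18)))*(1/9) = (-64 + (2/7)*(18/7))*(1/9) = (-64 + 36/49)*(1/9) = -3100/49*1/9 = -3100/441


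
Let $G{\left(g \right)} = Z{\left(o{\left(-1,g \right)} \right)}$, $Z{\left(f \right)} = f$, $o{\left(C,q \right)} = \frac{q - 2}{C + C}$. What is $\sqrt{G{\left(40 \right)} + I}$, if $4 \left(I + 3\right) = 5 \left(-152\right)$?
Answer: $2 i \sqrt{53} \approx 14.56 i$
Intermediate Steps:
$o{\left(C,q \right)} = \frac{-2 + q}{2 C}$
$G{\left(g \right)} = 1 - \frac{g}{2}$ ($G{\left(g \right)} = \frac{-2 + g}{2 \left(-1\right)} = \frac{1}{2} \left(-1\right) \left(-2 + g\right) = 1 - \frac{g}{2}$)
$I = -193$ ($I = -3 + \frac{5 \left(-152\right)}{4} = -3 + \frac{1}{4} \left(-760\right) = -3 - 190 = -193$)
$\sqrt{G{\left(40 \right)} + I} = \sqrt{\left(1 - 20\right) - 193} = \sqrt{-19 - 193} = \sqrt{-212} = 2 i \sqrt{53}$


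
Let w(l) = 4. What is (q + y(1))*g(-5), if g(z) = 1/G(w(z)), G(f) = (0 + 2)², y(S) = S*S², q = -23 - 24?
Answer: -23/2 ≈ -11.500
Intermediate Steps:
q = -47
y(S) = S³
G(f) = 4 (G(f) = 2² = 4)
g(z) = ¼ (g(z) = 1/4 = ¼)
(q + y(1))*g(-5) = (-47 + 1³)*(¼) = (-47 + 1)*(¼) = -46*¼ = -23/2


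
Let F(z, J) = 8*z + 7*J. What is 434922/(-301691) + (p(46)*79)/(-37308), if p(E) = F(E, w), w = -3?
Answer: -24496325359/11255487828 ≈ -2.1764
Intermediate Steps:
F(z, J) = 7*J + 8*z
p(E) = -21 + 8*E (p(E) = 7*(-3) + 8*E = -21 + 8*E)
434922/(-301691) + (p(46)*79)/(-37308) = 434922/(-301691) + ((-21 + 8*46)*79)/(-37308) = 434922*(-1/301691) + ((-21 + 368)*79)*(-1/37308) = -434922/301691 + (347*79)*(-1/37308) = -434922/301691 + 27413*(-1/37308) = -434922/301691 - 27413/37308 = -24496325359/11255487828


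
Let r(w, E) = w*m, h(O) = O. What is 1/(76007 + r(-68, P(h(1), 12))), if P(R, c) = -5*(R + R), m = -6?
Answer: 1/76415 ≈ 1.3086e-5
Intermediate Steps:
P(R, c) = -10*R
r(w, E) = -6*w (r(w, E) = w*(-6) = -6*w)
1/(76007 + r(-68, P(h(1), 12))) = 1/(76007 - 6*(-68)) = 1/(76007 + 408) = 1/76415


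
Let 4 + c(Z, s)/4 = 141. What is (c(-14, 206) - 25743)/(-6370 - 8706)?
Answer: 25195/15076 ≈ 1.6712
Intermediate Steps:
c(Z, s) = 548 (c(Z, s) = -16 + 4*141 = -16 + 564 = 548)
(c(-14, 206) - 25743)/(-6370 - 8706) = (548 - 25743)/(-6370 - 8706) = -25195/(-15076) = -25195*(-1/15076) = 25195/15076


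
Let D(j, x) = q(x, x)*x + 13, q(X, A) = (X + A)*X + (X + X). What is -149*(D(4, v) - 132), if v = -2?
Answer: 18923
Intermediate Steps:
q(X, A) = 2*X + X*(A + X) (q(X, A) = (A + X)*X + 2*X = X*(A + X) + 2*X = 2*X + X*(A + X))
D(j, x) = 13 + x²*(2 + 2*x) (D(j, x) = (x*(2 + x + x))*x + 13 = (x*(2 + 2*x))*x + 13 = x²*(2 + 2*x) + 13 = 13 + x²*(2 + 2*x))
-149*(D(4, v) - 132) = -149*((13 + 2*(-2)²*(1 - 2)) - 132) = -149*((13 + 2*4*(-1)) - 132) = -149*((13 - 8) - 132) = -149*(5 - 132) = -149*(-127) = 18923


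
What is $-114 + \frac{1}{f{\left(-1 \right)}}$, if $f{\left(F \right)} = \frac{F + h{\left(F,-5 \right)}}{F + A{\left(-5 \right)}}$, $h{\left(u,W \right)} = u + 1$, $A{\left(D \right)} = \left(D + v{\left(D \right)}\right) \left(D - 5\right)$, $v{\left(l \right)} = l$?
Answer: $-213$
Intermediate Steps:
$A{\left(D \right)} = 2 D \left(-5 + D\right)$ ($A{\left(D \right)} = \left(D + D\right) \left(D - 5\right) = 2 D \left(-5 + D\right)$)
$h{\left(u,W \right)} = 1 + u$
$f{\left(F \right)} = \frac{1 + 2 F}{100 + F}$ ($f{\left(F \right)} = \frac{F + \left(1 + F\right)}{F + 2 \left(-5\right) \left(-5 - 5\right)} = \frac{1 + 2 F}{F + 2 \left(-5\right) \left(-10\right)} = \frac{1 + 2 F}{F + 100} = \frac{1 + 2 F}{100 + F}$)
$-114 + \frac{1}{f{\left(-1 \right)}} = -114 + \frac{1}{\frac{1}{100 - 1} \left(1 + 2 \left(-1\right)\right)} = -114 + \frac{1}{\frac{1}{99} \left(1 - 2\right)} = -114 + \frac{1}{\frac{1}{99} \left(-1\right)} = -114 + \frac{1}{- \frac{1}{99}} = -114 - 99 = -213$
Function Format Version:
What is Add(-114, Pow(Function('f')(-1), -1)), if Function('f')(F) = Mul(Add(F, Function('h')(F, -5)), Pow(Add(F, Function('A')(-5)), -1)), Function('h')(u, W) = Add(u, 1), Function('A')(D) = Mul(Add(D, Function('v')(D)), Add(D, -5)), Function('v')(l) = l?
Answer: -213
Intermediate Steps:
Function('A')(D) = Mul(2, D, Add(-5, D)) (Function('A')(D) = Mul(Add(D, D), Add(D, -5)) = Mul(Mul(2, D), Add(-5, D)) = Mul(2, D, Add(-5, D)))
Function('h')(u, W) = Add(1, u)
Function('f')(F) = Mul(Pow(Add(100, F), -1), Add(1, Mul(2, F))) (Function('f')(F) = Mul(Add(F, Add(1, F)), Pow(Add(F, Mul(2, -5, Add(-5, -5))), -1)) = Mul(Add(1, Mul(2, F)), Pow(Add(F, Mul(2, -5, -10)), -1)) = Mul(Add(1, Mul(2, F)), Pow(Add(F, 100), -1)) = Mul(Add(1, Mul(2, F)), Pow(Add(100, F), -1)) = Mul(Pow(Add(100, F), -1), Add(1, Mul(2, F))))
Add(-114, Pow(Function('f')(-1), -1)) = Add(-114, Pow(Mul(Pow(Add(100, -1), -1), Add(1, Mul(2, -1))), -1)) = Add(-114, Pow(Mul(Pow(99, -1), Add(1, -2)), -1)) = Add(-114, Pow(Mul(Rational(1, 99), -1), -1)) = Add(-114, Pow(Rational(-1, 99), -1)) = Add(-114, -99) = -213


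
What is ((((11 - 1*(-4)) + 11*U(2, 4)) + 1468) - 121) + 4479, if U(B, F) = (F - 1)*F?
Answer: 5973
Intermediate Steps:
U(B, F) = F*(-1 + F) (U(B, F) = (-1 + F)*F = F*(-1 + F))
((((11 - 1*(-4)) + 11*U(2, 4)) + 1468) - 121) + 4479 = ((((11 - 1*(-4)) + 11*(4*(-1 + 4))) + 1468) - 121) + 4479 = ((((11 + 4) + 11*(4*3)) + 1468) - 121) + 4479 = (((15 + 11*12) + 1468) - 121) + 4479 = (((15 + 132) + 1468) - 121) + 4479 = ((147 + 1468) - 121) + 4479 = (1615 - 121) + 4479 = 1494 + 4479 = 5973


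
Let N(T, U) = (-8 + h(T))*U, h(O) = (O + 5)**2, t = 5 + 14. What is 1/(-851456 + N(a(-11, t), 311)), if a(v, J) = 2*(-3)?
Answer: -1/853633 ≈ -1.1715e-6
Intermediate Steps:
t = 19
h(O) = (5 + O)**2
a(v, J) = -6
N(T, U) = U*(-8 + (5 + T)**2) (N(T, U) = (-8 + (5 + T)**2)*U = U*(-8 + (5 + T)**2))
1/(-851456 + N(a(-11, t), 311)) = 1/(-851456 + 311*(-8 + (5 - 6)**2)) = 1/(-851456 + 311*(-8 + (-1)**2)) = 1/(-851456 + 311*(-8 + 1)) = 1/(-851456 + 311*(-7)) = 1/(-851456 - 2177) = 1/(-853633) = -1/853633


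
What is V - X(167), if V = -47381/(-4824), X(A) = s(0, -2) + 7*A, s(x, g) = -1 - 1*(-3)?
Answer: -5601523/4824 ≈ -1161.2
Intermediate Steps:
s(x, g) = 2 (s(x, g) = -1 + 3 = 2)
X(A) = 2 + 7*A
V = 47381/4824 (V = -47381*(-1/4824) = 47381/4824 ≈ 9.8219)
V - X(167) = 47381/4824 - (2 + 7*167) = 47381/4824 - (2 + 1169) = 47381/4824 - 1*1171 = 47381/4824 - 1171 = -5601523/4824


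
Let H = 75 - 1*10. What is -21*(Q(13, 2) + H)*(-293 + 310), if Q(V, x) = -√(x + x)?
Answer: -22491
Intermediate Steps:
H = 65 (H = 75 - 10 = 65)
Q(V, x) = -√2*√x (Q(V, x) = -√(2*x) = -√2*√x)
-21*(Q(13, 2) + H)*(-293 + 310) = -21*(-√2*√2 + 65)*(-293 + 310) = -21*(-2 + 65)*17 = -1323*17 = -21*1071 = -22491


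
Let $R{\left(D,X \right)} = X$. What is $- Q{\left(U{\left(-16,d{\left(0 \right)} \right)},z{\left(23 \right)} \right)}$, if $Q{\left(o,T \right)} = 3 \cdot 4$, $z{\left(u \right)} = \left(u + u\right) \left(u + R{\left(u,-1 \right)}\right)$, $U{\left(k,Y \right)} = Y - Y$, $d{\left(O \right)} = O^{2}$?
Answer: $-12$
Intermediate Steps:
$U{\left(k,Y \right)} = 0$
$z{\left(u \right)} = 2 u \left(-1 + u\right)$ ($z{\left(u \right)} = \left(u + u\right) \left(u - 1\right) = 2 u \left(-1 + u\right)$)
$Q{\left(o,T \right)} = 12$
$- Q{\left(U{\left(-16,d{\left(0 \right)} \right)},z{\left(23 \right)} \right)} = \left(-1\right) 12 = -12$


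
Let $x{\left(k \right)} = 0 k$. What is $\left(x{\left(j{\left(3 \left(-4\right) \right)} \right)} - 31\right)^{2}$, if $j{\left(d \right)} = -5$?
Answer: $961$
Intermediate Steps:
$x{\left(k \right)} = 0$
$\left(x{\left(j{\left(3 \left(-4\right) \right)} \right)} - 31\right)^{2} = \left(0 - 31\right)^{2} = \left(-31\right)^{2} = 961$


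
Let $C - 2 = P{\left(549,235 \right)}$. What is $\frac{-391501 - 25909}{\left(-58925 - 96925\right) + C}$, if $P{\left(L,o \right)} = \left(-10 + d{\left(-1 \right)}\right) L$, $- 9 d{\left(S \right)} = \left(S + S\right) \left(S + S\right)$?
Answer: $\frac{208705}{80791} \approx 2.5833$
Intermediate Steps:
$d{\left(S \right)} = - \frac{4 S^{2}}{9}$ ($d{\left(S \right)} = - \frac{\left(S + S\right) \left(S + S\right)}{9} = - \frac{2 S 2 S}{9} = - \frac{4 S^{2}}{9}$)
$P{\left(L,o \right)} = - \frac{94 L}{9}$ ($P{\left(L,o \right)} = \left(-10 - \frac{4 \left(-1\right)^{2}}{9}\right) L = \left(-10 - \frac{4}{9}\right) L = - \frac{94 L}{9}$)
$C = -5732$ ($C = 2 - 5734 = -5732$)
$\frac{-391501 - 25909}{\left(-58925 - 96925\right) + C} = \frac{-391501 - 25909}{\left(-58925 - 96925\right) - 5732} = - \frac{417410}{\left(-58925 - 96925\right) - 5732} = - \frac{417410}{-155850 - 5732} = - \frac{417410}{-161582} = \left(-417410\right) \left(- \frac{1}{161582}\right) = \frac{208705}{80791}$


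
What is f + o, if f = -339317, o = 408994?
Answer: 69677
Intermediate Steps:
f + o = -339317 + 408994 = 69677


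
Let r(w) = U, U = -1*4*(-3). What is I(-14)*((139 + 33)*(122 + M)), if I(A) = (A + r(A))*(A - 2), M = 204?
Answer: 1794304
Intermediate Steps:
U = 12 (U = -4*(-3) = 12)
r(w) = 12
I(A) = (-2 + A)*(12 + A) (I(A) = (A + 12)*(A - 2) = (12 + A)*(-2 + A) = (-2 + A)*(12 + A))
I(-14)*((139 + 33)*(122 + M)) = (-24 + (-14)**2 + 10*(-14))*((139 + 33)*(122 + 204)) = (-24 + 196 - 140)*(172*326) = 32*56072 = 1794304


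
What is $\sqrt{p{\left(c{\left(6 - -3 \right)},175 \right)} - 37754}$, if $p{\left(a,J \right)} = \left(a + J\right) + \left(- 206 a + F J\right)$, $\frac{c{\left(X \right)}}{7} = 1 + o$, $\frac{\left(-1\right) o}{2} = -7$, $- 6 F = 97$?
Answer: $\frac{i \sqrt{2229594}}{6} \approx 248.86 i$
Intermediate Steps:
$F = - \frac{97}{6}$ ($F = \left(- \frac{1}{6}\right) 97 = - \frac{97}{6} \approx -16.167$)
$o = 14$ ($o = \left(-2\right) \left(-7\right) = 14$)
$c{\left(X \right)} = 105$ ($c{\left(X \right)} = 7 \left(1 + 14\right) = 7 \cdot 15 = 105$)
$p{\left(a,J \right)} = - 205 a - \frac{91 J}{6}$ ($p{\left(a,J \right)} = \left(a + J\right) - \left(206 a + \frac{97 J}{6}\right) = \left(J + a\right) - \left(206 a + \frac{97 J}{6}\right) = - 205 a - \frac{91 J}{6}$)
$\sqrt{p{\left(c{\left(6 - -3 \right)},175 \right)} - 37754} = \sqrt{\left(\left(-205\right) 105 - \frac{15925}{6}\right) - 37754} = \sqrt{\left(-21525 - \frac{15925}{6}\right) - 37754} = \sqrt{- \frac{145075}{6} - 37754} = \sqrt{- \frac{371599}{6}} = \frac{i \sqrt{2229594}}{6}$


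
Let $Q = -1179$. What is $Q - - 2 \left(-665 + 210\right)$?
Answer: $-2089$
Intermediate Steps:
$Q - - 2 \left(-665 + 210\right) = -1179 - - 2 \left(-665 + 210\right) = -1179 - \left(-2\right) \left(-455\right) = -1179 - 910 = -2089$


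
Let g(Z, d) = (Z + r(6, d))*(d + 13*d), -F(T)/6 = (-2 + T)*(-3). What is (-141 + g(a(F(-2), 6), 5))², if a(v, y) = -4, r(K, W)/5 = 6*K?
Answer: 148328041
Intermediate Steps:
r(K, W) = 30*K (r(K, W) = 5*(6*K) = 30*K)
F(T) = -36 + 18*T (F(T) = -6*(-2 + T)*(-3) = -6*(6 - 3*T) = -36 + 18*T)
g(Z, d) = 14*d*(180 + Z) (g(Z, d) = (Z + 30*6)*(d + 13*d) = (Z + 180)*(14*d) = (180 + Z)*(14*d) = 14*d*(180 + Z))
(-141 + g(a(F(-2), 6), 5))² = (-141 + 14*5*(180 - 4))² = (-141 + 14*5*176)² = (-141 + 12320)² = 12179² = 148328041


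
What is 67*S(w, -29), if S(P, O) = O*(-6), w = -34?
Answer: 11658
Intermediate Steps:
S(P, O) = -6*O
67*S(w, -29) = 67*(-6*(-29)) = 67*174 = 11658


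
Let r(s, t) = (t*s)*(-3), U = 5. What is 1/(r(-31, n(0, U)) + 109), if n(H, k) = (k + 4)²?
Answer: 1/7642 ≈ 0.00013086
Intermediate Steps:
n(H, k) = (4 + k)²
r(s, t) = -3*s*t (r(s, t) = (s*t)*(-3) = -3*s*t)
1/(r(-31, n(0, U)) + 109) = 1/(-3*(-31)*(4 + 5)² + 109) = 1/(-3*(-31)*9² + 109) = 1/(-3*(-31)*81 + 109) = 1/(7533 + 109) = 1/7642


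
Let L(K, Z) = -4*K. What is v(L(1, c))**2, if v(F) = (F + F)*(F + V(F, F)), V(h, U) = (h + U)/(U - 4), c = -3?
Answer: 576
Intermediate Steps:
V(h, U) = (U + h)/(-4 + U)
v(F) = 2*F*(F + 2*F/(-4 + F)) (v(F) = (F + F)*(F + (F + F)/(-4 + F)) = (2*F)*(F + (2*F)/(-4 + F)) = (2*F)*(F + 2*F/(-4 + F)) = 2*F*(F + 2*F/(-4 + F)))
v(L(1, c))**2 = (2*(-4*1)**2*(-2 - 4*1)/(-4 - 4*1))**2 = (2*(-4)**2*(-2 - 4)/(-4 - 4))**2 = (2*16*(-6)/(-8))**2 = (2*16*(-1/8)*(-6))**2 = 24**2 = 576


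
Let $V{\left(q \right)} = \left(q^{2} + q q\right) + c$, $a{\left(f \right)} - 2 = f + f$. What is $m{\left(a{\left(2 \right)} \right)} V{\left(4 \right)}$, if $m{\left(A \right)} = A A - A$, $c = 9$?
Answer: $1230$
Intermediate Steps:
$a{\left(f \right)} = 2 + 2 f$ ($a{\left(f \right)} = 2 + \left(f + f\right) = 2 + 2 f$)
$m{\left(A \right)} = A^{2} - A$
$V{\left(q \right)} = 9 + 2 q^{2}$ ($V{\left(q \right)} = \left(q^{2} + q q\right) + 9 = \left(q^{2} + q^{2}\right) + 9 = 2 q^{2} + 9 = 9 + 2 q^{2}$)
$m{\left(a{\left(2 \right)} \right)} V{\left(4 \right)} = \left(2 + 2 \cdot 2\right) \left(-1 + \left(2 + 2 \cdot 2\right)\right) \left(9 + 2 \cdot 4^{2}\right) = \left(2 + 4\right) \left(-1 + \left(2 + 4\right)\right) \left(9 + 2 \cdot 16\right) = 6 \left(-1 + 6\right) \left(9 + 32\right) = 6 \cdot 5 \cdot 41 = 30 \cdot 41 = 1230$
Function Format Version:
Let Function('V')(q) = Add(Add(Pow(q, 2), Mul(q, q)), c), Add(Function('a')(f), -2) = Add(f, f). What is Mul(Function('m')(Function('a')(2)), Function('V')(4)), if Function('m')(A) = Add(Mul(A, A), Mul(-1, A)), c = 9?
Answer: 1230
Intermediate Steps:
Function('a')(f) = Add(2, Mul(2, f)) (Function('a')(f) = Add(2, Add(f, f)) = Add(2, Mul(2, f)))
Function('m')(A) = Add(Pow(A, 2), Mul(-1, A))
Function('V')(q) = Add(9, Mul(2, Pow(q, 2))) (Function('V')(q) = Add(Add(Pow(q, 2), Mul(q, q)), 9) = Add(Add(Pow(q, 2), Pow(q, 2)), 9) = Add(Mul(2, Pow(q, 2)), 9) = Add(9, Mul(2, Pow(q, 2))))
Mul(Function('m')(Function('a')(2)), Function('V')(4)) = Mul(Mul(Add(2, Mul(2, 2)), Add(-1, Add(2, Mul(2, 2)))), Add(9, Mul(2, Pow(4, 2)))) = Mul(Mul(Add(2, 4), Add(-1, Add(2, 4))), Add(9, Mul(2, 16))) = Mul(Mul(6, Add(-1, 6)), Add(9, 32)) = Mul(Mul(6, 5), 41) = Mul(30, 41) = 1230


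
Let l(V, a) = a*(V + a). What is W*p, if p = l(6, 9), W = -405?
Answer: -54675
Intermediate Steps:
p = 135 (p = 9*(6 + 9) = 9*15 = 135)
W*p = -405*135 = -54675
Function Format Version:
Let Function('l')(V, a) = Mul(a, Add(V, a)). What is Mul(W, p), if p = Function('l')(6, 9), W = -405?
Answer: -54675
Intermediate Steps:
p = 135 (p = Mul(9, Add(6, 9)) = Mul(9, 15) = 135)
Mul(W, p) = Mul(-405, 135) = -54675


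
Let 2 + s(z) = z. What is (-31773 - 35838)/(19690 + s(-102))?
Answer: -67611/19586 ≈ -3.4520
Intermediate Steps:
s(z) = -2 + z
(-31773 - 35838)/(19690 + s(-102)) = (-31773 - 35838)/(19690 + (-2 - 102)) = -67611/(19690 - 104) = -67611/19586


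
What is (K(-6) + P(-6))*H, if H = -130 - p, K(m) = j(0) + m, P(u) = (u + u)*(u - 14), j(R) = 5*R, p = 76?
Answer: -48204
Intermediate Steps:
P(u) = 2*u*(-14 + u) (P(u) = (2*u)*(-14 + u) = 2*u*(-14 + u))
K(m) = m (K(m) = 5*0 + m = 0 + m = m)
H = -206 (H = -130 - 1*76 = -130 - 76 = -206)
(K(-6) + P(-6))*H = (-6 + 2*(-6)*(-14 - 6))*(-206) = (-6 + 2*(-6)*(-20))*(-206) = (-6 + 240)*(-206) = 234*(-206) = -48204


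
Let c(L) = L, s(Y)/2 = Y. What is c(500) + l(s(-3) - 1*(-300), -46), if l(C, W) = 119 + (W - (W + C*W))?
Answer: 14143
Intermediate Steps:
s(Y) = 2*Y
l(C, W) = 119 - C*W (l(C, W) = 119 + (W + (-W - C*W)) = 119 - C*W)
c(500) + l(s(-3) - 1*(-300), -46) = 500 + (119 - 1*(2*(-3) - 1*(-300))*(-46)) = 500 + (119 - 1*(-6 + 300)*(-46)) = 500 + (119 - 1*294*(-46)) = 500 + (119 + 13524) = 500 + 13643 = 14143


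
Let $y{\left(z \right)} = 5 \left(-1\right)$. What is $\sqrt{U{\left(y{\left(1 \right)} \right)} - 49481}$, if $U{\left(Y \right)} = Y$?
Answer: $i \sqrt{49486} \approx 222.45 i$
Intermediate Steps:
$y{\left(z \right)} = -5$
$\sqrt{U{\left(y{\left(1 \right)} \right)} - 49481} = \sqrt{-5 - 49481} = \sqrt{-49486} = i \sqrt{49486}$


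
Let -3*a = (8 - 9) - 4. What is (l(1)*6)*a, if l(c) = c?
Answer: 10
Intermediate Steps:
a = 5/3 (a = -((8 - 9) - 4)/3 = -(-1 - 4)/3 = -1/3*(-5) = 5/3 ≈ 1.6667)
(l(1)*6)*a = (1*6)*(5/3) = 6*(5/3) = 10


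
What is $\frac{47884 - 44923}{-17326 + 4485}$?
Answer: $- \frac{2961}{12841} \approx -0.23059$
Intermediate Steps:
$\frac{47884 - 44923}{-17326 + 4485} = \frac{2961}{-12841} = 2961 \left(- \frac{1}{12841}\right) = - \frac{2961}{12841}$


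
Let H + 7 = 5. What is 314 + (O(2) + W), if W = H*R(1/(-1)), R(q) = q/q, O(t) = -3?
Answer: 309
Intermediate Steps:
H = -2 (H = -7 + 5 = -2)
R(q) = 1
W = -2 (W = -2*1 = -2)
314 + (O(2) + W) = 314 + (-3 - 2) = 314 - 5 = 309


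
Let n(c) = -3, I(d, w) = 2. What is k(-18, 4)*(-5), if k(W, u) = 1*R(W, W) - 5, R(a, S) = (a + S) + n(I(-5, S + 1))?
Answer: 220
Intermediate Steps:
R(a, S) = -3 + S + a (R(a, S) = (a + S) - 3 = (S + a) - 3 = -3 + S + a)
k(W, u) = -8 + 2*W (k(W, u) = 1*(-3 + W + W) - 5 = 1*(-3 + 2*W) - 5 = (-3 + 2*W) - 5 = -8 + 2*W)
k(-18, 4)*(-5) = (-8 + 2*(-18))*(-5) = (-8 - 36)*(-5) = -44*(-5) = 220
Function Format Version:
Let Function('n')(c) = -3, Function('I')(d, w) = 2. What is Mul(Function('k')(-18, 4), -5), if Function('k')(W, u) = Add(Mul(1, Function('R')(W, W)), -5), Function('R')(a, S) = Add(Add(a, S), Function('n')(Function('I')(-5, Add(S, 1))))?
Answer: 220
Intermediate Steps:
Function('R')(a, S) = Add(-3, S, a) (Function('R')(a, S) = Add(Add(a, S), -3) = Add(Add(S, a), -3) = Add(-3, S, a))
Function('k')(W, u) = Add(-8, Mul(2, W)) (Function('k')(W, u) = Add(Mul(1, Add(-3, W, W)), -5) = Add(Mul(1, Add(-3, Mul(2, W))), -5) = Add(Add(-3, Mul(2, W)), -5) = Add(-8, Mul(2, W)))
Mul(Function('k')(-18, 4), -5) = Mul(Add(-8, Mul(2, -18)), -5) = Mul(Add(-8, -36), -5) = Mul(-44, -5) = 220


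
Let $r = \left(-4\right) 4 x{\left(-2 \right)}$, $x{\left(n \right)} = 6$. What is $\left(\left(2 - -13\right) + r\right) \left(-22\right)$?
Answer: $1782$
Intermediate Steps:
$r = -96$ ($r = \left(-4\right) 4 \cdot 6 = \left(-16\right) 6 = -96$)
$\left(\left(2 - -13\right) + r\right) \left(-22\right) = \left(\left(2 - -13\right) - 96\right) \left(-22\right) = \left(\left(2 + 13\right) - 96\right) \left(-22\right) = \left(15 - 96\right) \left(-22\right) = \left(-81\right) \left(-22\right) = 1782$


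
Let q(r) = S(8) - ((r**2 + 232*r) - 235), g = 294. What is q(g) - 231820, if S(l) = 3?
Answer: -386226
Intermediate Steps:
q(r) = 238 - r**2 - 232*r (q(r) = 3 - ((r**2 + 232*r) - 235) = 3 - (-235 + r**2 + 232*r) = 3 + (235 - r**2 - 232*r) = 238 - r**2 - 232*r)
q(g) - 231820 = (238 - 1*294**2 - 232*294) - 231820 = (238 - 1*86436 - 68208) - 231820 = (238 - 86436 - 68208) - 231820 = -154406 - 231820 = -386226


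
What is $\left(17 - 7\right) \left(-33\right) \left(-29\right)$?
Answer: $9570$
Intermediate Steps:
$\left(17 - 7\right) \left(-33\right) \left(-29\right) = 10 \left(-33\right) \left(-29\right) = \left(-330\right) \left(-29\right) = 9570$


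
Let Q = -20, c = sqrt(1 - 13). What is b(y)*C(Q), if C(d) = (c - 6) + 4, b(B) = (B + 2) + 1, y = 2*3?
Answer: -18 + 18*I*sqrt(3) ≈ -18.0 + 31.177*I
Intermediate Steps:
c = 2*I*sqrt(3) (c = sqrt(-12) = 2*I*sqrt(3) ≈ 3.4641*I)
y = 6
b(B) = 3 + B (b(B) = (2 + B) + 1 = 3 + B)
C(d) = -2 + 2*I*sqrt(3) (C(d) = (2*I*sqrt(3) - 6) + 4 = (-6 + 2*I*sqrt(3)) + 4 = -2 + 2*I*sqrt(3))
b(y)*C(Q) = (3 + 6)*(-2 + 2*I*sqrt(3)) = 9*(-2 + 2*I*sqrt(3)) = -18 + 18*I*sqrt(3)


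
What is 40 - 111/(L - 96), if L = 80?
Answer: 751/16 ≈ 46.938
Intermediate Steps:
40 - 111/(L - 96) = 40 - 111/(80 - 96) = 40 - 111/(-16) = 40 - 1/16*(-111) = 40 + 111/16 = 751/16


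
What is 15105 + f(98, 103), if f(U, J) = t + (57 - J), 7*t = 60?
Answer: 105473/7 ≈ 15068.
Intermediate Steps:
t = 60/7 (t = (⅐)*60 = 60/7 ≈ 8.5714)
f(U, J) = 459/7 - J (f(U, J) = 60/7 + (57 - J) = 459/7 - J)
15105 + f(98, 103) = 15105 + (459/7 - 1*103) = 15105 + (459/7 - 103) = 15105 - 262/7 = 105473/7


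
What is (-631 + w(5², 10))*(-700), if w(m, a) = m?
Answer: 424200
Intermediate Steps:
(-631 + w(5², 10))*(-700) = (-631 + 5²)*(-700) = (-631 + 25)*(-700) = -606*(-700) = 424200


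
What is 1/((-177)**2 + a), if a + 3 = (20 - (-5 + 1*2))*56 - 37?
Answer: 1/32577 ≈ 3.0697e-5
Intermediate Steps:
a = 1248 (a = -3 + ((20 - (-5 + 1*2))*56 - 37) = -3 + ((20 - (-5 + 2))*56 - 37) = -3 + ((20 - 1*(-3))*56 - 37) = -3 + ((20 + 3)*56 - 37) = -3 + (23*56 - 37) = -3 + (1288 - 37) = -3 + 1251 = 1248)
1/((-177)**2 + a) = 1/((-177)**2 + 1248) = 1/(31329 + 1248) = 1/32577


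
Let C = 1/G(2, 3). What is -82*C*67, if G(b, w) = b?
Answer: -2747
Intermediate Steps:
C = ½ (C = 1/2 = ½ ≈ 0.50000)
-82*C*67 = -82*½*67 = -41*67 = -2747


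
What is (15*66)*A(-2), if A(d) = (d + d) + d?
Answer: -5940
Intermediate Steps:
A(d) = 3*d (A(d) = 2*d + d = 3*d)
(15*66)*A(-2) = (15*66)*(3*(-2)) = 990*(-6) = -5940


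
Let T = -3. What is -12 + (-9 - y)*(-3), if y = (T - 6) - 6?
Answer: -30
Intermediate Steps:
y = -15 (y = (-3 - 6) - 6 = -9 - 6 = -15)
-12 + (-9 - y)*(-3) = -12 + (-9 - 1*(-15))*(-3) = -12 + (-9 + 15)*(-3) = -12 + 6*(-3) = -12 - 18 = -30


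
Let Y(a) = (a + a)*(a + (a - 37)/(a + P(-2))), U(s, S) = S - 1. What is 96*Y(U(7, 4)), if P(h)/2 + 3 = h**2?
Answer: -10944/5 ≈ -2188.8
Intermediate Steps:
P(h) = -6 + 2*h**2
U(s, S) = -1 + S
Y(a) = 2*a*(a + (-37 + a)/(2 + a)) (Y(a) = (a + a)*(a + (a - 37)/(a + (-6 + 2*(-2)**2))) = (2*a)*(a + (-37 + a)/(a + (-6 + 2*4))) = (2*a)*(a + (-37 + a)/(a + (-6 + 8))) = (2*a)*(a + (-37 + a)/(a + 2)) = (2*a)*(a + (-37 + a)/(2 + a)) = 2*a*(a + (-37 + a)/(2 + a)))
96*Y(U(7, 4)) = 96*(2*(-1 + 4)*(-37 + (-1 + 4)**2 + 3*(-1 + 4))/(2 + (-1 + 4))) = 96*(2*3*(-37 + 3**2 + 3*3)/(2 + 3)) = 96*(2*3*(-37 + 9 + 9)/5) = 96*(2*3*(1/5)*(-19)) = 96*(-114/5) = -10944/5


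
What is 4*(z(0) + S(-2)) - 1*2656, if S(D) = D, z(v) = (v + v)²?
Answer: -2664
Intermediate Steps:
z(v) = 4*v² (z(v) = (2*v)² = 4*v²)
4*(z(0) + S(-2)) - 1*2656 = 4*(4*0² - 2) - 1*2656 = 4*(4*0 - 2) - 2656 = 4*(0 - 2) - 2656 = 4*(-2) - 2656 = -8 - 2656 = -2664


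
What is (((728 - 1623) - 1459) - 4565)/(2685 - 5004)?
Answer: 6919/2319 ≈ 2.9836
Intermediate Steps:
(((728 - 1623) - 1459) - 4565)/(2685 - 5004) = ((-895 - 1459) - 4565)/(-2319) = (-2354 - 4565)*(-1/2319) = -6919*(-1/2319) = 6919/2319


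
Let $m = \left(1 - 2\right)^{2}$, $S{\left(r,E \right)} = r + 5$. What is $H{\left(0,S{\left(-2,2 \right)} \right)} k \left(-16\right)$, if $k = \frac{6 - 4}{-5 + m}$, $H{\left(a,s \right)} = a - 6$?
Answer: $-48$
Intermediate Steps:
$S{\left(r,E \right)} = 5 + r$
$m = 1$ ($m = \left(-1\right)^{2} = 1$)
$H{\left(a,s \right)} = -6 + a$ ($H{\left(a,s \right)} = a - 6 = -6 + a$)
$k = - \frac{1}{2}$ ($k = \frac{6 - 4}{-5 + 1} = \frac{2}{-4} = 2 \left(- \frac{1}{4}\right) = - \frac{1}{2} \approx -0.5$)
$H{\left(0,S{\left(-2,2 \right)} \right)} k \left(-16\right) = \left(-6 + 0\right) \left(- \frac{1}{2}\right) \left(-16\right) = \left(-6\right) \left(- \frac{1}{2}\right) \left(-16\right) = 3 \left(-16\right) = -48$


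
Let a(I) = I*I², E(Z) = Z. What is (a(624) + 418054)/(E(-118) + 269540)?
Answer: 121694339/134711 ≈ 903.37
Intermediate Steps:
a(I) = I³
(a(624) + 418054)/(E(-118) + 269540) = (624³ + 418054)/(-118 + 269540) = (242970624 + 418054)/269422 = 243388678*(1/269422) = 121694339/134711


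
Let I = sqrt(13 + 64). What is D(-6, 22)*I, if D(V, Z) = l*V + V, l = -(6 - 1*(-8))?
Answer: 78*sqrt(77) ≈ 684.45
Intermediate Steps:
l = -14 (l = -(6 + 8) = -1*14 = -14)
I = sqrt(77) ≈ 8.7750
D(V, Z) = -13*V (D(V, Z) = -14*V + V = -13*V)
D(-6, 22)*I = (-13*(-6))*sqrt(77) = 78*sqrt(77)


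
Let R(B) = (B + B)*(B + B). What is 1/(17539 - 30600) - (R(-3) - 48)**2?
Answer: -1880785/13061 ≈ -144.00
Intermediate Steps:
R(B) = 4*B**2 (R(B) = (2*B)*(2*B) = 4*B**2)
1/(17539 - 30600) - (R(-3) - 48)**2 = 1/(17539 - 30600) - (4*(-3)**2 - 48)**2 = 1/(-13061) - (4*9 - 48)**2 = -1/13061 - (36 - 48)**2 = -1/13061 - 1*(-12)**2 = -1/13061 - 1*144 = -1/13061 - 144 = -1880785/13061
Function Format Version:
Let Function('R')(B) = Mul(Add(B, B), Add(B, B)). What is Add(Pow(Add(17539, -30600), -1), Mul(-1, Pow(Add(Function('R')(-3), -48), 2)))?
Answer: Rational(-1880785, 13061) ≈ -144.00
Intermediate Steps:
Function('R')(B) = Mul(4, Pow(B, 2)) (Function('R')(B) = Mul(Mul(2, B), Mul(2, B)) = Mul(4, Pow(B, 2)))
Add(Pow(Add(17539, -30600), -1), Mul(-1, Pow(Add(Function('R')(-3), -48), 2))) = Add(Pow(Add(17539, -30600), -1), Mul(-1, Pow(Add(Mul(4, Pow(-3, 2)), -48), 2))) = Add(Pow(-13061, -1), Mul(-1, Pow(Add(Mul(4, 9), -48), 2))) = Add(Rational(-1, 13061), Mul(-1, Pow(Add(36, -48), 2))) = Add(Rational(-1, 13061), Mul(-1, Pow(-12, 2))) = Add(Rational(-1, 13061), Mul(-1, 144)) = Add(Rational(-1, 13061), -144) = Rational(-1880785, 13061)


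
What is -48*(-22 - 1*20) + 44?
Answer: 2060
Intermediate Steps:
-48*(-22 - 1*20) + 44 = -48*(-22 - 20) + 44 = -48*(-42) + 44 = 2016 + 44 = 2060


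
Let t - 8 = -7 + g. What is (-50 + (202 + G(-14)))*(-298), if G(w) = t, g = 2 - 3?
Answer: -45296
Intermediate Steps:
g = -1
t = 0 (t = 8 + (-7 - 1) = 8 - 8 = 0)
G(w) = 0
(-50 + (202 + G(-14)))*(-298) = (-50 + (202 + 0))*(-298) = (-50 + 202)*(-298) = 152*(-298) = -45296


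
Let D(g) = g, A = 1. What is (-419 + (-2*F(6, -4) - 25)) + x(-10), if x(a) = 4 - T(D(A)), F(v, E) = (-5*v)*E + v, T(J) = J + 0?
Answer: -693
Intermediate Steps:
T(J) = J
F(v, E) = v - 5*E*v (F(v, E) = -5*E*v + v = v - 5*E*v)
x(a) = 3 (x(a) = 4 - 1*1 = 4 - 1 = 3)
(-419 + (-2*F(6, -4) - 25)) + x(-10) = (-419 + (-12*(1 - 5*(-4)) - 25)) + 3 = (-419 + (-12*(1 + 20) - 25)) + 3 = (-419 + (-12*21 - 25)) + 3 = (-419 + (-2*126 - 25)) + 3 = (-419 + (-252 - 25)) + 3 = (-419 - 277) + 3 = -696 + 3 = -693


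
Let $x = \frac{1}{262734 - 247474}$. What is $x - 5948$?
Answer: $- \frac{90766479}{15260} \approx -5948.0$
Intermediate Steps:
$x = \frac{1}{15260} \approx 6.5531 \cdot 10^{-5}$
$x - 5948 = \frac{1}{15260} - 5948 = - \frac{90766479}{15260}$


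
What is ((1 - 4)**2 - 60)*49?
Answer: -2499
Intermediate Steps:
((1 - 4)**2 - 60)*49 = ((-3)**2 - 60)*49 = (9 - 60)*49 = -51*49 = -2499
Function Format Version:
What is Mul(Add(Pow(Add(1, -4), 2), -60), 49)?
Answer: -2499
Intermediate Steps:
Mul(Add(Pow(Add(1, -4), 2), -60), 49) = Mul(Add(Pow(-3, 2), -60), 49) = Mul(Add(9, -60), 49) = Mul(-51, 49) = -2499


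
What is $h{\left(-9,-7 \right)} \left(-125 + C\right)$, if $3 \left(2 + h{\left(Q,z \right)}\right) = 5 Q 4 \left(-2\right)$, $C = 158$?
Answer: $3894$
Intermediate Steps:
$h{\left(Q,z \right)} = -2 - \frac{40 Q}{3}$ ($h{\left(Q,z \right)} = -2 + \frac{5 Q 4 \left(-2\right)}{3} = -2 + \frac{5 \cdot 4 Q \left(-2\right)}{3} = -2 + \frac{5 \left(- 8 Q\right)}{3} = -2 + \frac{\left(-40\right) Q}{3} = -2 - \frac{40 Q}{3}$)
$h{\left(-9,-7 \right)} \left(-125 + C\right) = \left(-2 - -120\right) \left(-125 + 158\right) = \left(-2 + 120\right) 33 = 118 \cdot 33 = 3894$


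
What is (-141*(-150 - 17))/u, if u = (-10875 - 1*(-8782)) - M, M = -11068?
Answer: 23547/8975 ≈ 2.6236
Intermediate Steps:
u = 8975 (u = (-10875 - 1*(-8782)) - 1*(-11068) = (-10875 + 8782) + 11068 = -2093 + 11068 = 8975)
(-141*(-150 - 17))/u = -141*(-150 - 17)/8975 = -141*(-167)*(1/8975) = 23547*(1/8975) = 23547/8975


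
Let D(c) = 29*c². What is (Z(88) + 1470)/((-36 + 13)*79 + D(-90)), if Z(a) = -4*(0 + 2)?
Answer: 1462/233083 ≈ 0.0062724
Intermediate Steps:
Z(a) = -8 (Z(a) = -4*2 = -8)
(Z(88) + 1470)/((-36 + 13)*79 + D(-90)) = (-8 + 1470)/((-36 + 13)*79 + 29*(-90)²) = 1462/(-23*79 + 29*8100) = 1462/(-1817 + 234900) = 1462/233083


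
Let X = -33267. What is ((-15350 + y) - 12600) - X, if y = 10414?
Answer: 15731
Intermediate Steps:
((-15350 + y) - 12600) - X = ((-15350 + 10414) - 12600) - 1*(-33267) = (-4936 - 12600) + 33267 = -17536 + 33267 = 15731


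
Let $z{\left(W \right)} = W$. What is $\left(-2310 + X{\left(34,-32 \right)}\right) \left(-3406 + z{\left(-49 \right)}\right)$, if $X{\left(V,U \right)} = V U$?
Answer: $11740090$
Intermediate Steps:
$X{\left(V,U \right)} = U V$
$\left(-2310 + X{\left(34,-32 \right)}\right) \left(-3406 + z{\left(-49 \right)}\right) = \left(-2310 - 1088\right) \left(-3406 - 49\right) = \left(-2310 - 1088\right) \left(-3455\right) = \left(-3398\right) \left(-3455\right) = 11740090$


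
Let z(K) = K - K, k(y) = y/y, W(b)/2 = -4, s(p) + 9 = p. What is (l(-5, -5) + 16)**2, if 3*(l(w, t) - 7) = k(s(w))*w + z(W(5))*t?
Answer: 4096/9 ≈ 455.11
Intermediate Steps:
s(p) = -9 + p
W(b) = -8 (W(b) = 2*(-4) = -8)
k(y) = 1
z(K) = 0
l(w, t) = 7 + w/3 (l(w, t) = 7 + (1*w + 0*t)/3 = 7 + (w + 0)/3 = 7 + w/3)
(l(-5, -5) + 16)**2 = ((7 + (1/3)*(-5)) + 16)**2 = ((7 - 5/3) + 16)**2 = (16/3 + 16)**2 = (64/3)**2 = 4096/9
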